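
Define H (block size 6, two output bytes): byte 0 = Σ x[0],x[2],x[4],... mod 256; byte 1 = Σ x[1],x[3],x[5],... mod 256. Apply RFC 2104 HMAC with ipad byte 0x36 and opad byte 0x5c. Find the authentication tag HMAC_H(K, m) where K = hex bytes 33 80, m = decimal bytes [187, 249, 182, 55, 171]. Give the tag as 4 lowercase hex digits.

b4e6

Key hex bytes 33 80 is 2 bytes ≤ B = 6; zero-pad to 6 bytes: K' = 33 80 00 00 00 00.
K' ⊕ ipad = 05 b6 36 36 36 36.  K' ⊕ opad = 6f dc 5c 5c 5c 5c.
Inner input = (K'⊕ipad) ∥ m = 05 b6 36 36 36 36 ∥ bb f9 b6 37 ab.
Inner hash: even-index sum = 653 mod 256 = 141; odd-index sum = 594 mod 256 = 82 → 8d 52.
Outer input = (K'⊕opad) ∥ inner = 6f dc 5c 5c 5c 5c ∥ 8d 52.
Outer hash (tag): even-index sum = 436 mod 256 = 180; odd-index sum = 486 mod 256 = 230 → b4 e6.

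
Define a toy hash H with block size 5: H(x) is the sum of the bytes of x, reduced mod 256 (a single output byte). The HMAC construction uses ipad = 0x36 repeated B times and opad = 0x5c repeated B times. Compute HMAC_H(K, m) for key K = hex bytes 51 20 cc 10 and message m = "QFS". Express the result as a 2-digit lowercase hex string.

Key hex bytes 51 20 cc 10 is 4 bytes ≤ B = 5; zero-pad to 5 bytes: K' = 51 20 cc 10 00.
K' ⊕ ipad = 67 16 fa 26 36.  K' ⊕ opad = 0d 7c 90 4c 5c.
Inner input = (K'⊕ipad) ∥ m = 67 16 fa 26 36 ∥ 51 46 53.
Inner hash: sum = 103+22+250+38+54+81+70+83 = 701; mod 256 = 189 → bd.
Outer input = (K'⊕opad) ∥ inner = 0d 7c 90 4c 5c ∥ bd.
Outer hash (tag): sum = 13+124+144+76+92+189 = 638; mod 256 = 126 → 7e.

7e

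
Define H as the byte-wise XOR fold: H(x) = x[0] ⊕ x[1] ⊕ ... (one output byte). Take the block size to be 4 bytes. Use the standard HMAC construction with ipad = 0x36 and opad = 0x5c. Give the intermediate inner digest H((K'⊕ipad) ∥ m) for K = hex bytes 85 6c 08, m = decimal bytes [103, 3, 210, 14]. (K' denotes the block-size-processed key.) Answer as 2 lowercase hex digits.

Key hex bytes 85 6c 08 is 3 bytes ≤ B = 4; zero-pad to 4 bytes: K' = 85 6c 08 00.
K' ⊕ ipad = b3 5a 3e 36.
Inner input = b3 5a 3e 36 ∥ 67 03 d2 0e.
Inner hash: XOR b3⊕5a⊕3e⊕36⊕67⊕03⊕d2⊕0e = 59.

59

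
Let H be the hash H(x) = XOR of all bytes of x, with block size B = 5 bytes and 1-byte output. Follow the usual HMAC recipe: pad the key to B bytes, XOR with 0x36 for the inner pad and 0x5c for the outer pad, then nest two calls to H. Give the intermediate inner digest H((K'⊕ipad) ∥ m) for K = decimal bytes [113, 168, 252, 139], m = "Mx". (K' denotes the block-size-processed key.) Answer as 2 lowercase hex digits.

ad

Key decimal bytes [113, 168, 252, 139] = 71 a8 fc 8b is 4 bytes ≤ B = 5; zero-pad to 5 bytes: K' = 71 a8 fc 8b 00.
K' ⊕ ipad = 47 9e ca bd 36.
Inner input = 47 9e ca bd 36 ∥ 4d 78.
Inner hash: XOR 47⊕9e⊕ca⊕bd⊕36⊕4d⊕78 = ad.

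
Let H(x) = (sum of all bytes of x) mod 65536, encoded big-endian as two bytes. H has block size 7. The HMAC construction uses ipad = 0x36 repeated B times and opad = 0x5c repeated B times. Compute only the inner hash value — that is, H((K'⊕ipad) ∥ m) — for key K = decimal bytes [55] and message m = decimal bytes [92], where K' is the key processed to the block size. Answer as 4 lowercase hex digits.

Key decimal bytes [55] = 37 is 1 byte ≤ B = 7; zero-pad to 7 bytes: K' = 37 00 00 00 00 00 00.
K' ⊕ ipad = 01 36 36 36 36 36 36.
Inner input = 01 36 36 36 36 36 36 ∥ 5c.
Inner hash: sum = 1+54+54+54+54+54+54+92 = 417 → 01 a1.

01a1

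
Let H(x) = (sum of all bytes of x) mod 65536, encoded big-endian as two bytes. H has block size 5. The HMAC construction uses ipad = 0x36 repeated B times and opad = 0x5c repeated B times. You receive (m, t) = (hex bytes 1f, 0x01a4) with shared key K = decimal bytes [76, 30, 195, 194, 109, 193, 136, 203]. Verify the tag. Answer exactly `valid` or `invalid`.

Key decimal bytes [76, 30, 195, 194, 109, 193, 136, 203] = 4c 1e c3 c2 6d c1 88 cb is 8 bytes > B = 5, so hash it first: H(key) = 04 70, then zero-pad to 5 bytes: K' = 04 70 00 00 00.
K' ⊕ ipad = 32 46 36 36 36; K' ⊕ opad = 58 2c 5c 5c 5c.
Inner hash: sum = 50+70+54+54+54+31 = 313 → 01 39.
Outer hash (recomputed tag): sum = 88+44+92+92+92+1+57 = 466 → 01 d2.
Recomputed tag = 01d2; claimed = 01a4 → mismatch.

invalid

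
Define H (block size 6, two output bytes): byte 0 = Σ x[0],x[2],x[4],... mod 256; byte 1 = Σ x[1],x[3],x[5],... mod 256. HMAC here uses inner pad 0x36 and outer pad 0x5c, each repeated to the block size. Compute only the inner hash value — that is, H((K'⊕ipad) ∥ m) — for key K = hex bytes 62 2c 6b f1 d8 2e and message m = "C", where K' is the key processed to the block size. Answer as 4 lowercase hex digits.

e2f9

Key hex bytes 62 2c 6b f1 d8 2e is exactly B = 6 bytes: K' = 62 2c 6b f1 d8 2e.
K' ⊕ ipad = 54 1a 5d c7 ee 18.
Inner input = 54 1a 5d c7 ee 18 ∥ 43.
Inner hash: even-index sum = 482 mod 256 = 226; odd-index sum = 249 mod 256 = 249 → e2 f9.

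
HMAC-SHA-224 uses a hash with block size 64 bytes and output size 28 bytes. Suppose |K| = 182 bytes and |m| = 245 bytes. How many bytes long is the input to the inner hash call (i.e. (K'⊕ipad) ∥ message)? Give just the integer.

309

Key is 182 > 64 bytes, so it is hashed to 28 bytes then zero-padded to 64: |K'| = 64.
Inner input = (K'⊕ipad) ∥ m → 64 + 245 = 309 bytes.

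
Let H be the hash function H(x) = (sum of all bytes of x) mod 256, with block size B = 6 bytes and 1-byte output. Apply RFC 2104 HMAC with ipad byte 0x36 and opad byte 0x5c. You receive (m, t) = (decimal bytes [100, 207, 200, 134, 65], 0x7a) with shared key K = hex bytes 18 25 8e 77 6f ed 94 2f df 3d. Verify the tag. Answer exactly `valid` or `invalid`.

invalid

Key hex bytes 18 25 8e 77 6f ed 94 2f df 3d is 10 bytes > B = 6, so hash it first: H(key) = 7d, then zero-pad to 6 bytes: K' = 7d 00 00 00 00 00.
K' ⊕ ipad = 4b 36 36 36 36 36; K' ⊕ opad = 21 5c 5c 5c 5c 5c.
Inner hash: sum = 75+54+54+54+54+54+100+207+200+134+65 = 1051; mod 256 = 27 → 1b.
Outer hash (recomputed tag): sum = 33+92+92+92+92+92+27 = 520; mod 256 = 8 → 08.
Recomputed tag = 08; claimed = 7a → mismatch.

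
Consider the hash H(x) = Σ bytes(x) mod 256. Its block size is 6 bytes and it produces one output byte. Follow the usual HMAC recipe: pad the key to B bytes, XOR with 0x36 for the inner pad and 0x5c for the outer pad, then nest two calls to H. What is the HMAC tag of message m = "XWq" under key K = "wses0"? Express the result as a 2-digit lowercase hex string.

Key "wses0" = 77 73 65 73 30 is 5 bytes ≤ B = 6; zero-pad to 6 bytes: K' = 77 73 65 73 30 00.
K' ⊕ ipad = 41 45 53 45 06 36.  K' ⊕ opad = 2b 2f 39 2f 6c 5c.
Inner input = (K'⊕ipad) ∥ m = 41 45 53 45 06 36 ∥ 58 57 71.
Inner hash: sum = 65+69+83+69+6+54+88+87+113 = 634; mod 256 = 122 → 7a.
Outer input = (K'⊕opad) ∥ inner = 2b 2f 39 2f 6c 5c ∥ 7a.
Outer hash (tag): sum = 43+47+57+47+108+92+122 = 516; mod 256 = 4 → 04.

04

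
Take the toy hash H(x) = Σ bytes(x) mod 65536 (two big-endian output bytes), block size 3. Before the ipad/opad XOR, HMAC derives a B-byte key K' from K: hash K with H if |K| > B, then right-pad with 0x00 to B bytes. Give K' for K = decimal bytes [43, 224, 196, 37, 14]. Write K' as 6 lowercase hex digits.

020200

|K| = 5 > B = 3, so first hash the key.
H(K): sum = 43+224+196+37+14 = 514 → 02 02.
Zero-pad H(K) = 02 02 to 3 bytes: K' = 02 02 00.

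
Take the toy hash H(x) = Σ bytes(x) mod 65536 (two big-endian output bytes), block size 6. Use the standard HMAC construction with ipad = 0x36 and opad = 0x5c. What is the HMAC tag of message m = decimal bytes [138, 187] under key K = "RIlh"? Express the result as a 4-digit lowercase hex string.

Key "RIlh" = 52 49 6c 68 is 4 bytes ≤ B = 6; zero-pad to 6 bytes: K' = 52 49 6c 68 00 00.
K' ⊕ ipad = 64 7f 5a 5e 36 36.  K' ⊕ opad = 0e 15 30 34 5c 5c.
Inner input = (K'⊕ipad) ∥ m = 64 7f 5a 5e 36 36 ∥ 8a bb.
Inner hash: sum = 100+127+90+94+54+54+138+187 = 844 → 03 4c.
Outer input = (K'⊕opad) ∥ inner = 0e 15 30 34 5c 5c ∥ 03 4c.
Outer hash (tag): sum = 14+21+48+52+92+92+3+76 = 398 → 01 8e.

018e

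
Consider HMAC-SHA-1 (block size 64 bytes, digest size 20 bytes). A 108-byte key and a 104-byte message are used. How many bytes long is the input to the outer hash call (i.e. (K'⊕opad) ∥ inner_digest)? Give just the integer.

84

Key is 108 > 64 bytes, so it is hashed to 20 bytes then zero-padded to 64: |K'| = 64.
Outer input = (K'⊕opad) ∥ H(inner) → 64 + 20 = 84 bytes.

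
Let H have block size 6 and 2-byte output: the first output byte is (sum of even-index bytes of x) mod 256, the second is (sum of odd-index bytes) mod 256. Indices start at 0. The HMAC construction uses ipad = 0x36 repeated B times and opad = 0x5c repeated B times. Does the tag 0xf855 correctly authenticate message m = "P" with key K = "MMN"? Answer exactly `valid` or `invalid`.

invalid

Key "MMN" = 4d 4d 4e is 3 bytes ≤ B = 6; zero-pad to 6 bytes: K' = 4d 4d 4e 00 00 00.
K' ⊕ ipad = 7b 7b 78 36 36 36; K' ⊕ opad = 11 11 12 5c 5c 5c.
Inner hash: even-index sum = 377 mod 256 = 121; odd-index sum = 231 mod 256 = 231 → 79 e7.
Outer hash (recomputed tag): even-index sum = 248 mod 256 = 248; odd-index sum = 432 mod 256 = 176 → f8 b0.
Recomputed tag = f8b0; claimed = f855 → mismatch.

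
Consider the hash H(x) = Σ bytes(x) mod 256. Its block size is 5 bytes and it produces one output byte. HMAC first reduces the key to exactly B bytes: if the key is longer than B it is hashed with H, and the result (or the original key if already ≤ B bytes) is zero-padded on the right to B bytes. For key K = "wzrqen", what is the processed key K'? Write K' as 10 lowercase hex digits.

a700000000

|K| = 6 > B = 5, so first hash the key.
H(K): sum = 119+122+114+113+101+110 = 679; mod 256 = 167 → a7.
Zero-pad H(K) = a7 to 5 bytes: K' = a7 00 00 00 00.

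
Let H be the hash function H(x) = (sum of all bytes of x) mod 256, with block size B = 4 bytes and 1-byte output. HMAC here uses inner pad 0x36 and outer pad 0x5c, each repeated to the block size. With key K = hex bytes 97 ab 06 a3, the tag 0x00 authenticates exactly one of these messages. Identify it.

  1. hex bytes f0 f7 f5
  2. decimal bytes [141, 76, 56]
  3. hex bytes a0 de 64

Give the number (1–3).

3

Key hex bytes 97 ab 06 a3 is exactly B = 4 bytes: K' = 97 ab 06 a3.
K' ⊕ ipad = a1 9d 30 95; K' ⊕ opad = cb f7 5a ff.
m1: inner = H(a1 9d 30 95 f0 f7 f5) = df; tag = H(cb f7 5a ff df) = fa
m2: inner = H(a1 9d 30 95 8d 4c 38) = 14; tag = H(cb f7 5a ff 14) = 2f
m3: inner = H(a1 9d 30 95 a0 de 64) = e5; tag = H(cb f7 5a ff e5) = 00 ← matches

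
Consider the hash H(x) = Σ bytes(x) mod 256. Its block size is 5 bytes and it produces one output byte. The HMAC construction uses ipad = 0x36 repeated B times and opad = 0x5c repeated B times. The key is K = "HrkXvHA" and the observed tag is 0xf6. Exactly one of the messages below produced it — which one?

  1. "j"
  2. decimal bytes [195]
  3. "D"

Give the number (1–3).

3

Key "HrkXvHA" = 48 72 6b 58 76 48 41 is 7 bytes > B = 5, so hash it first: H(key) = 7c, then zero-pad to 5 bytes: K' = 7c 00 00 00 00.
K' ⊕ ipad = 4a 36 36 36 36; K' ⊕ opad = 20 5c 5c 5c 5c.
m1: inner = H(4a 36 36 36 36 6a) = 8c; tag = H(20 5c 5c 5c 5c 8c) = 1c
m2: inner = H(4a 36 36 36 36 c3) = e5; tag = H(20 5c 5c 5c 5c e5) = 75
m3: inner = H(4a 36 36 36 36 44) = 66; tag = H(20 5c 5c 5c 5c 66) = f6 ← matches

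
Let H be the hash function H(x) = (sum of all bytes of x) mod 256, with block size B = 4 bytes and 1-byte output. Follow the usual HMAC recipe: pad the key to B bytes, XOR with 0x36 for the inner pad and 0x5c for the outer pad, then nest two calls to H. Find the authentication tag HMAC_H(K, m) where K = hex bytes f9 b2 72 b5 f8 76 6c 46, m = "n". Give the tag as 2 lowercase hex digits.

Key hex bytes f9 b2 72 b5 f8 76 6c 46 is 8 bytes > B = 4, so hash it first: H(key) = f2, then zero-pad to 4 bytes: K' = f2 00 00 00.
K' ⊕ ipad = c4 36 36 36.  K' ⊕ opad = ae 5c 5c 5c.
Inner input = (K'⊕ipad) ∥ m = c4 36 36 36 ∥ 6e.
Inner hash: sum = 196+54+54+54+110 = 468; mod 256 = 212 → d4.
Outer input = (K'⊕opad) ∥ inner = ae 5c 5c 5c ∥ d4.
Outer hash (tag): sum = 174+92+92+92+212 = 662; mod 256 = 150 → 96.

96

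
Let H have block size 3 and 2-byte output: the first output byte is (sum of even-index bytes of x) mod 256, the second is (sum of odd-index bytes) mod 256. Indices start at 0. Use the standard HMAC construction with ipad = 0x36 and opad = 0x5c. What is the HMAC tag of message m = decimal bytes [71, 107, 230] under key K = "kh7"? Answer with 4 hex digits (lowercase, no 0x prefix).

Key "kh7" = 6b 68 37 is exactly B = 3 bytes: K' = 6b 68 37.
K' ⊕ ipad = 5d 5e 01.  K' ⊕ opad = 37 34 6b.
Inner input = (K'⊕ipad) ∥ m = 5d 5e 01 ∥ 47 6b e6.
Inner hash: even-index sum = 201 mod 256 = 201; odd-index sum = 395 mod 256 = 139 → c9 8b.
Outer input = (K'⊕opad) ∥ inner = 37 34 6b ∥ c9 8b.
Outer hash (tag): even-index sum = 301 mod 256 = 45; odd-index sum = 253 mod 256 = 253 → 2d fd.

2dfd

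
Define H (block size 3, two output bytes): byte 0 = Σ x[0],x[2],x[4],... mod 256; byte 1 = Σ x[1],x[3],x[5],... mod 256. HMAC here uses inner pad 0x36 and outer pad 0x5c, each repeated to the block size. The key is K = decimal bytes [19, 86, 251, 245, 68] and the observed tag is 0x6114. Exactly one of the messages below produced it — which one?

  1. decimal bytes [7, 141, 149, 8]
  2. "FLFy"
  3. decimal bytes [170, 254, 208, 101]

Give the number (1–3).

Key decimal bytes [19, 86, 251, 245, 68] = 13 56 fb f5 44 is 5 bytes > B = 3, so hash it first: H(key) = 52 4b, then zero-pad to 3 bytes: K' = 52 4b 00.
K' ⊕ ipad = 64 7d 36; K' ⊕ opad = 0e 17 5c.
m1: inner = H(64 7d 36 07 8d 95 08) = 2f 19; tag = H(0e 17 5c 2f 19) = 8346
m2: inner = H(64 7d 36 46 4c 46 79) = 5f 09; tag = H(0e 17 5c 5f 09) = 7376
m3: inner = H(64 7d 36 aa fe d0 65) = fd f7; tag = H(0e 17 5c fd f7) = 6114 ← matches

3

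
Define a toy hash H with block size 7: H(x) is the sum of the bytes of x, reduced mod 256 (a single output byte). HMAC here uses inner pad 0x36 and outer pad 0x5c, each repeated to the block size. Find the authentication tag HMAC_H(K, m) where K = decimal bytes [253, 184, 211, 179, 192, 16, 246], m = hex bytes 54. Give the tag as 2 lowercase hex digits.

88

Key decimal bytes [253, 184, 211, 179, 192, 16, 246] = fd b8 d3 b3 c0 10 f6 is exactly B = 7 bytes: K' = fd b8 d3 b3 c0 10 f6.
K' ⊕ ipad = cb 8e e5 85 f6 26 c0.  K' ⊕ opad = a1 e4 8f ef 9c 4c aa.
Inner input = (K'⊕ipad) ∥ m = cb 8e e5 85 f6 26 c0 ∥ 54.
Inner hash: sum = 203+142+229+133+246+38+192+84 = 1267; mod 256 = 243 → f3.
Outer input = (K'⊕opad) ∥ inner = a1 e4 8f ef 9c 4c aa ∥ f3.
Outer hash (tag): sum = 161+228+143+239+156+76+170+243 = 1416; mod 256 = 136 → 88.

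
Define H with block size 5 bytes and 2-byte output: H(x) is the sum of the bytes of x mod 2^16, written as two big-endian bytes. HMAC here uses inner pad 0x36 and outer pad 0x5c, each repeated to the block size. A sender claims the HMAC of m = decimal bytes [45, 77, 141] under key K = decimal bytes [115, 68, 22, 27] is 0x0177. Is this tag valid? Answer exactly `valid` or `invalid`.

Key decimal bytes [115, 68, 22, 27] = 73 44 16 1b is 4 bytes ≤ B = 5; zero-pad to 5 bytes: K' = 73 44 16 1b 00.
K' ⊕ ipad = 45 72 20 2d 36; K' ⊕ opad = 2f 18 4a 47 5c.
Inner hash: sum = 69+114+32+45+54+45+77+141 = 577 → 02 41.
Outer hash (recomputed tag): sum = 47+24+74+71+92+2+65 = 375 → 01 77.
Recomputed tag = 0177; claimed = 0177 → match.

valid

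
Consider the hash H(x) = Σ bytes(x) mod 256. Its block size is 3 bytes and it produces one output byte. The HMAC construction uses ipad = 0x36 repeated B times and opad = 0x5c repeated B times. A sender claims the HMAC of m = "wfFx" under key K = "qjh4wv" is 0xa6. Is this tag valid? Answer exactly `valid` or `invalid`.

Key "qjh4wv" = 71 6a 68 34 77 76 is 6 bytes > B = 3, so hash it first: H(key) = 64, then zero-pad to 3 bytes: K' = 64 00 00.
K' ⊕ ipad = 52 36 36; K' ⊕ opad = 38 5c 5c.
Inner hash: sum = 82+54+54+119+102+70+120 = 601; mod 256 = 89 → 59.
Outer hash (recomputed tag): sum = 56+92+92+89 = 329; mod 256 = 73 → 49.
Recomputed tag = 49; claimed = a6 → mismatch.

invalid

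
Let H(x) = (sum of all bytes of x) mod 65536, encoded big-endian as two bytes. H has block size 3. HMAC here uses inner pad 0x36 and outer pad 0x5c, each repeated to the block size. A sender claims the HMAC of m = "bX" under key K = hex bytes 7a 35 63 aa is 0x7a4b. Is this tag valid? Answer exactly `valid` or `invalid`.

invalid

Key hex bytes 7a 35 63 aa is 4 bytes > B = 3, so hash it first: H(key) = 01 bc, then zero-pad to 3 bytes: K' = 01 bc 00.
K' ⊕ ipad = 37 8a 36; K' ⊕ opad = 5d e0 5c.
Inner hash: sum = 55+138+54+98+88 = 433 → 01 b1.
Outer hash (recomputed tag): sum = 93+224+92+1+177 = 587 → 02 4b.
Recomputed tag = 024b; claimed = 7a4b → mismatch.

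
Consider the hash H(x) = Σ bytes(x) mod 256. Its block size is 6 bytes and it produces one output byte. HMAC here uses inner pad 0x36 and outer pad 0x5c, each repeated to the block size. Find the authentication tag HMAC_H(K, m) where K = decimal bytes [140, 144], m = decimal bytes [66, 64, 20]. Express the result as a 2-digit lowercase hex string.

da

Key decimal bytes [140, 144] = 8c 90 is 2 bytes ≤ B = 6; zero-pad to 6 bytes: K' = 8c 90 00 00 00 00.
K' ⊕ ipad = ba a6 36 36 36 36.  K' ⊕ opad = d0 cc 5c 5c 5c 5c.
Inner input = (K'⊕ipad) ∥ m = ba a6 36 36 36 36 ∥ 42 40 14.
Inner hash: sum = 186+166+54+54+54+54+66+64+20 = 718; mod 256 = 206 → ce.
Outer input = (K'⊕opad) ∥ inner = d0 cc 5c 5c 5c 5c ∥ ce.
Outer hash (tag): sum = 208+204+92+92+92+92+206 = 986; mod 256 = 218 → da.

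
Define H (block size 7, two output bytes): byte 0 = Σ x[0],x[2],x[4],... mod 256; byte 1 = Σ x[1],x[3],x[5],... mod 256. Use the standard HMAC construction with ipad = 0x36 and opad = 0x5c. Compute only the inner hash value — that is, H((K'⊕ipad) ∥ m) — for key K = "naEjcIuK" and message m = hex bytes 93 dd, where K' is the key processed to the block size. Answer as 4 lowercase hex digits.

3c68

Key "naEjcIuK" = 6e 61 45 6a 63 49 75 4b is 8 bytes > B = 7, so hash it first: H(key) = 8b 5f, then zero-pad to 7 bytes: K' = 8b 5f 00 00 00 00 00.
K' ⊕ ipad = bd 69 36 36 36 36 36.
Inner input = bd 69 36 36 36 36 36 ∥ 93 dd.
Inner hash: even-index sum = 572 mod 256 = 60; odd-index sum = 360 mod 256 = 104 → 3c 68.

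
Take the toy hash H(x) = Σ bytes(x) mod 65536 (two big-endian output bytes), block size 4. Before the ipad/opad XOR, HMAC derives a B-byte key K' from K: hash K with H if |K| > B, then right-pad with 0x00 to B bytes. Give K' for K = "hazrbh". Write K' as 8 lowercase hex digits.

|K| = 6 > B = 4, so first hash the key.
H(K): sum = 104+97+122+114+98+104 = 639 → 02 7f.
Zero-pad H(K) = 02 7f to 4 bytes: K' = 02 7f 00 00.

027f0000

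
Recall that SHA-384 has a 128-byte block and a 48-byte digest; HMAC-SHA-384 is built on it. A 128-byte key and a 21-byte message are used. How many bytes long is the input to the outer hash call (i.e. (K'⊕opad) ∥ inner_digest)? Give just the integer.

Key is 128 ≤ 128 bytes, zero-padded: |K'| = 128.
Outer input = (K'⊕opad) ∥ H(inner) → 128 + 48 = 176 bytes.

176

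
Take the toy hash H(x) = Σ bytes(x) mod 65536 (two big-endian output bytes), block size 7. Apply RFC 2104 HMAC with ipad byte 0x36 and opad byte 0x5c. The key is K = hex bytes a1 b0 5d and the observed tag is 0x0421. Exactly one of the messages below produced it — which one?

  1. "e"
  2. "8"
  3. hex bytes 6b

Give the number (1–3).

Key hex bytes a1 b0 5d is 3 bytes ≤ B = 7; zero-pad to 7 bytes: K' = a1 b0 5d 00 00 00 00.
K' ⊕ ipad = 97 86 6b 36 36 36 36; K' ⊕ opad = fd ec 01 5c 5c 5c 5c.
m1: inner = H(97 86 6b 36 36 36 36 65) = 02 c5; tag = H(fd ec 01 5c 5c 5c 5c 02 c5) = 0421 ← matches
m2: inner = H(97 86 6b 36 36 36 36 38) = 02 98; tag = H(fd ec 01 5c 5c 5c 5c 02 98) = 03f4
m3: inner = H(97 86 6b 36 36 36 36 6b) = 02 cb; tag = H(fd ec 01 5c 5c 5c 5c 02 cb) = 0427

1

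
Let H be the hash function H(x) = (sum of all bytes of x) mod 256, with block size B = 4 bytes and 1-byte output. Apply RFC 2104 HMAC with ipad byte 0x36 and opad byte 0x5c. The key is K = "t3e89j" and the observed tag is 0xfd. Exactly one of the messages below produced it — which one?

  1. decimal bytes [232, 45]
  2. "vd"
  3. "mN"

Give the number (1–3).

3

Key "t3e89j" = 74 33 65 38 39 6a is 6 bytes > B = 4, so hash it first: H(key) = e7, then zero-pad to 4 bytes: K' = e7 00 00 00.
K' ⊕ ipad = d1 36 36 36; K' ⊕ opad = bb 5c 5c 5c.
m1: inner = H(d1 36 36 36 e8 2d) = 88; tag = H(bb 5c 5c 5c 88) = 57
m2: inner = H(d1 36 36 36 76 64) = 4d; tag = H(bb 5c 5c 5c 4d) = 1c
m3: inner = H(d1 36 36 36 6d 4e) = 2e; tag = H(bb 5c 5c 5c 2e) = fd ← matches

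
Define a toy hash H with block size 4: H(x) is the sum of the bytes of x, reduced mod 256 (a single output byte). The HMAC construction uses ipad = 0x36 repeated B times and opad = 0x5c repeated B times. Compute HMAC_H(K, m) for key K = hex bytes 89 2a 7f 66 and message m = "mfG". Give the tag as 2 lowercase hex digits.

Key hex bytes 89 2a 7f 66 is exactly B = 4 bytes: K' = 89 2a 7f 66.
K' ⊕ ipad = bf 1c 49 50.  K' ⊕ opad = d5 76 23 3a.
Inner input = (K'⊕ipad) ∥ m = bf 1c 49 50 ∥ 6d 66 47.
Inner hash: sum = 191+28+73+80+109+102+71 = 654; mod 256 = 142 → 8e.
Outer input = (K'⊕opad) ∥ inner = d5 76 23 3a ∥ 8e.
Outer hash (tag): sum = 213+118+35+58+142 = 566; mod 256 = 54 → 36.

36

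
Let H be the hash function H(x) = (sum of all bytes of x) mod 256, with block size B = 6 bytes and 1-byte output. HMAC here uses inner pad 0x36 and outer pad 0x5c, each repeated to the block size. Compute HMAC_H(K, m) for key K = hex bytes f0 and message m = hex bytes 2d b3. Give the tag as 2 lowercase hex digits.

2c

Key hex bytes f0 is 1 byte ≤ B = 6; zero-pad to 6 bytes: K' = f0 00 00 00 00 00.
K' ⊕ ipad = c6 36 36 36 36 36.  K' ⊕ opad = ac 5c 5c 5c 5c 5c.
Inner input = (K'⊕ipad) ∥ m = c6 36 36 36 36 36 ∥ 2d b3.
Inner hash: sum = 198+54+54+54+54+54+45+179 = 692; mod 256 = 180 → b4.
Outer input = (K'⊕opad) ∥ inner = ac 5c 5c 5c 5c 5c ∥ b4.
Outer hash (tag): sum = 172+92+92+92+92+92+180 = 812; mod 256 = 44 → 2c.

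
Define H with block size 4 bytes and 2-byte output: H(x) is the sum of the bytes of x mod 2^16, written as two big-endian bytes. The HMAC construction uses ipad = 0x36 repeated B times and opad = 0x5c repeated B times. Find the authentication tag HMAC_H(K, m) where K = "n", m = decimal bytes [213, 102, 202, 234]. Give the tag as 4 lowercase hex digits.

Key "n" = 6e is 1 byte ≤ B = 4; zero-pad to 4 bytes: K' = 6e 00 00 00.
K' ⊕ ipad = 58 36 36 36.  K' ⊕ opad = 32 5c 5c 5c.
Inner input = (K'⊕ipad) ∥ m = 58 36 36 36 ∥ d5 66 ca ea.
Inner hash: sum = 88+54+54+54+213+102+202+234 = 1001 → 03 e9.
Outer input = (K'⊕opad) ∥ inner = 32 5c 5c 5c ∥ 03 e9.
Outer hash (tag): sum = 50+92+92+92+3+233 = 562 → 02 32.

0232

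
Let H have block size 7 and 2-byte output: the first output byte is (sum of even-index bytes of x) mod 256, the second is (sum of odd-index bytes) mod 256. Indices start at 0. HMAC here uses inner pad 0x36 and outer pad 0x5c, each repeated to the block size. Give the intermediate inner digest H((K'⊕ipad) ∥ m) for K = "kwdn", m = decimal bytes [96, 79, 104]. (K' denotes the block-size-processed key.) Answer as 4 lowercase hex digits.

Key "kwdn" = 6b 77 64 6e is 4 bytes ≤ B = 7; zero-pad to 7 bytes: K' = 6b 77 64 6e 00 00 00.
K' ⊕ ipad = 5d 41 52 58 36 36 36.
Inner input = 5d 41 52 58 36 36 36 ∥ 60 4f 68.
Inner hash: even-index sum = 362 mod 256 = 106; odd-index sum = 407 mod 256 = 151 → 6a 97.

6a97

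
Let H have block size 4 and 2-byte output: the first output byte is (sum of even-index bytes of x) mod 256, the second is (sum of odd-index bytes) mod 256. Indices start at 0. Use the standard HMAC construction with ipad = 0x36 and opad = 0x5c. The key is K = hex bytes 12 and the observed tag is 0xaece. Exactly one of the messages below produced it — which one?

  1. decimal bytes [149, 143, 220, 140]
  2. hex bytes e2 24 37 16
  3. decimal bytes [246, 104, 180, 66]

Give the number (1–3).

Key hex bytes 12 is 1 byte ≤ B = 4; zero-pad to 4 bytes: K' = 12 00 00 00.
K' ⊕ ipad = 24 36 36 36; K' ⊕ opad = 4e 5c 5c 5c.
m1: inner = H(24 36 36 36 95 8f dc 8c) = cb 87; tag = H(4e 5c 5c 5c cb 87) = 753f
m2: inner = H(24 36 36 36 e2 24 37 16) = 73 a6; tag = H(4e 5c 5c 5c 73 a6) = 1d5e
m3: inner = H(24 36 36 36 f6 68 b4 42) = 04 16; tag = H(4e 5c 5c 5c 04 16) = aece ← matches

3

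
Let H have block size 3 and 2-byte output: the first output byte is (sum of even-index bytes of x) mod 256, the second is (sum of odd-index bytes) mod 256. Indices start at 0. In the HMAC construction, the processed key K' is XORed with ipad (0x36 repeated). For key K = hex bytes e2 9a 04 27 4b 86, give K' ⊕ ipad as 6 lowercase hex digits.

Key hex bytes e2 9a 04 27 4b 86 is 6 bytes > B = 3, so hash it first: H(key) = 31 47, then zero-pad to 3 bytes: K' = 31 47 00.
XOR each byte with 0x36: 31⊕36=07, 47⊕36=71, 00⊕36=36.

077136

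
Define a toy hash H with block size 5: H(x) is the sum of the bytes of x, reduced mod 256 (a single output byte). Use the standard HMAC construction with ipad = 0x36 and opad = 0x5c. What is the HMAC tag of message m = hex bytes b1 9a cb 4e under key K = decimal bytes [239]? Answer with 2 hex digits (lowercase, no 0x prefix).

38

Key decimal bytes [239] = ef is 1 byte ≤ B = 5; zero-pad to 5 bytes: K' = ef 00 00 00 00.
K' ⊕ ipad = d9 36 36 36 36.  K' ⊕ opad = b3 5c 5c 5c 5c.
Inner input = (K'⊕ipad) ∥ m = d9 36 36 36 36 ∥ b1 9a cb 4e.
Inner hash: sum = 217+54+54+54+54+177+154+203+78 = 1045; mod 256 = 21 → 15.
Outer input = (K'⊕opad) ∥ inner = b3 5c 5c 5c 5c ∥ 15.
Outer hash (tag): sum = 179+92+92+92+92+21 = 568; mod 256 = 56 → 38.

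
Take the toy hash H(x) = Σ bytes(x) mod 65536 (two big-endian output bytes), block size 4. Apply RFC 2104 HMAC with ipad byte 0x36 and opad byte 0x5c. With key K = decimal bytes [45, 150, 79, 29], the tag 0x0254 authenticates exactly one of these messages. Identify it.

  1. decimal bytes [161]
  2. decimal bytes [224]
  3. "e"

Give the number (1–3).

3

Key decimal bytes [45, 150, 79, 29] = 2d 96 4f 1d is exactly B = 4 bytes: K' = 2d 96 4f 1d.
K' ⊕ ipad = 1b a0 79 2b; K' ⊕ opad = 71 ca 13 41.
m1: inner = H(1b a0 79 2b a1) = 02 00; tag = H(71 ca 13 41 02 00) = 0191
m2: inner = H(1b a0 79 2b e0) = 02 3f; tag = H(71 ca 13 41 02 3f) = 01d0
m3: inner = H(1b a0 79 2b 65) = 01 c4; tag = H(71 ca 13 41 01 c4) = 0254 ← matches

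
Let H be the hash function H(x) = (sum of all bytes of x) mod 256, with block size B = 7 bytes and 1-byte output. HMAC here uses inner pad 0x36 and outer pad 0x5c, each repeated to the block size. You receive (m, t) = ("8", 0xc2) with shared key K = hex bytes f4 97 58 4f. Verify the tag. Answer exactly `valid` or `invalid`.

Key hex bytes f4 97 58 4f is 4 bytes ≤ B = 7; zero-pad to 7 bytes: K' = f4 97 58 4f 00 00 00.
K' ⊕ ipad = c2 a1 6e 79 36 36 36; K' ⊕ opad = a8 cb 04 13 5c 5c 5c.
Inner hash: sum = 194+161+110+121+54+54+54+56 = 804; mod 256 = 36 → 24.
Outer hash (recomputed tag): sum = 168+203+4+19+92+92+92+36 = 706; mod 256 = 194 → c2.
Recomputed tag = c2; claimed = c2 → match.

valid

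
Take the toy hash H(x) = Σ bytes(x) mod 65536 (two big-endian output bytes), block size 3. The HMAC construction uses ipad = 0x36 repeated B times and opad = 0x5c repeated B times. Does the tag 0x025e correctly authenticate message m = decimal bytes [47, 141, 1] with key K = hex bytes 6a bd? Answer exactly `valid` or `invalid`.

invalid

Key hex bytes 6a bd is 2 bytes ≤ B = 3; zero-pad to 3 bytes: K' = 6a bd 00.
K' ⊕ ipad = 5c 8b 36; K' ⊕ opad = 36 e1 5c.
Inner hash: sum = 92+139+54+47+141+1 = 474 → 01 da.
Outer hash (recomputed tag): sum = 54+225+92+1+218 = 590 → 02 4e.
Recomputed tag = 024e; claimed = 025e → mismatch.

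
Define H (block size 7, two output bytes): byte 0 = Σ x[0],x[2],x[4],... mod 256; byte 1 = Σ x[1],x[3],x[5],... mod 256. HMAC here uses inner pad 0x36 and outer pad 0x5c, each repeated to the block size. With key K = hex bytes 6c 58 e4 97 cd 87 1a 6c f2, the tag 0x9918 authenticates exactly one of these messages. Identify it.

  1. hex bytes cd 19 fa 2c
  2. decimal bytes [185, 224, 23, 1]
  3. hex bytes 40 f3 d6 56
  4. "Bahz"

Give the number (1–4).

Key hex bytes 6c 58 e4 97 cd 87 1a 6c f2 is 9 bytes > B = 7, so hash it first: H(key) = 29 e2, then zero-pad to 7 bytes: K' = 29 e2 00 00 00 00 00.
K' ⊕ ipad = 1f d4 36 36 36 36 36; K' ⊕ opad = 75 be 5c 5c 5c 5c 5c.
m1: inner = H(1f d4 36 36 36 36 36 cd 19 fa 2c) = 06 07; tag = H(75 be 5c 5c 5c 5c 5c 06 07) = 907c
m2: inner = H(1f d4 36 36 36 36 36 b9 e0 17 01) = a2 10; tag = H(75 be 5c 5c 5c 5c 5c a2 10) = 9918 ← matches
m3: inner = H(1f d4 36 36 36 36 36 40 f3 d6 56) = 0a 56; tag = H(75 be 5c 5c 5c 5c 5c 0a 56) = df80
m4: inner = H(1f d4 36 36 36 36 36 42 61 68 7a) = 9c ea; tag = H(75 be 5c 5c 5c 5c 5c 9c ea) = 7312

2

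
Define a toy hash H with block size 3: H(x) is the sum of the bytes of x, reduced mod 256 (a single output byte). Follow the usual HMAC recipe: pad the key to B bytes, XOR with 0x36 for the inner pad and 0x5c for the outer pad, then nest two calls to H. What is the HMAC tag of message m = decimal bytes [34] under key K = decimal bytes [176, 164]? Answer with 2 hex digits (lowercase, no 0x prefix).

Key decimal bytes [176, 164] = b0 a4 is 2 bytes ≤ B = 3; zero-pad to 3 bytes: K' = b0 a4 00.
K' ⊕ ipad = 86 92 36.  K' ⊕ opad = ec f8 5c.
Inner input = (K'⊕ipad) ∥ m = 86 92 36 ∥ 22.
Inner hash: sum = 134+146+54+34 = 368; mod 256 = 112 → 70.
Outer input = (K'⊕opad) ∥ inner = ec f8 5c ∥ 70.
Outer hash (tag): sum = 236+248+92+112 = 688; mod 256 = 176 → b0.

b0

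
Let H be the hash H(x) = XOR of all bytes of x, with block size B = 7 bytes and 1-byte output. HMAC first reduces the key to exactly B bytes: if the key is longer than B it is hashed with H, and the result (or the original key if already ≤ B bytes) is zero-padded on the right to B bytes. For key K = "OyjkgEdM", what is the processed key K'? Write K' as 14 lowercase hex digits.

|K| = 8 > B = 7, so first hash the key.
H(K): XOR 4f⊕79⊕6a⊕6b⊕67⊕45⊕64⊕4d = 3c.
Zero-pad H(K) = 3c to 7 bytes: K' = 3c 00 00 00 00 00 00.

3c000000000000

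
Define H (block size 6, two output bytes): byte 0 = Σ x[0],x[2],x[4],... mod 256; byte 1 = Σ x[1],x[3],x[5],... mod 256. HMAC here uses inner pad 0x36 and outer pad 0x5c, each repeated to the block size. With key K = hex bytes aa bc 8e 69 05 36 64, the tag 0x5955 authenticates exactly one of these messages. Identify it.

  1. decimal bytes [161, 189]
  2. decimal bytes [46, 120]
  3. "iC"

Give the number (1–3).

1

Key hex bytes aa bc 8e 69 05 36 64 is 7 bytes > B = 6, so hash it first: H(key) = a1 5b, then zero-pad to 6 bytes: K' = a1 5b 00 00 00 00.
K' ⊕ ipad = 97 6d 36 36 36 36; K' ⊕ opad = fd 07 5c 5c 5c 5c.
m1: inner = H(97 6d 36 36 36 36 a1 bd) = a4 96; tag = H(fd 07 5c 5c 5c 5c a4 96) = 5955 ← matches
m2: inner = H(97 6d 36 36 36 36 2e 78) = 31 51; tag = H(fd 07 5c 5c 5c 5c 31 51) = e610
m3: inner = H(97 6d 36 36 36 36 69 43) = 6c 1c; tag = H(fd 07 5c 5c 5c 5c 6c 1c) = 21db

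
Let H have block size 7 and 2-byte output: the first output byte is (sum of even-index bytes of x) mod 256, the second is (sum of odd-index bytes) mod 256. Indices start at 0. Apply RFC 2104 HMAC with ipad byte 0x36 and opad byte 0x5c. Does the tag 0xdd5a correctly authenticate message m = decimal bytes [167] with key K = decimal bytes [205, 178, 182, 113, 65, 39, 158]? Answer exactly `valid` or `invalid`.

Key decimal bytes [205, 178, 182, 113, 65, 39, 158] = cd b2 b6 71 41 27 9e is exactly B = 7 bytes: K' = cd b2 b6 71 41 27 9e.
K' ⊕ ipad = fb 84 80 47 77 11 a8; K' ⊕ opad = 91 ee ea 2d 1d 7b c2.
Inner hash: even-index sum = 666 mod 256 = 154; odd-index sum = 387 mod 256 = 131 → 9a 83.
Outer hash (recomputed tag): even-index sum = 733 mod 256 = 221; odd-index sum = 560 mod 256 = 48 → dd 30.
Recomputed tag = dd30; claimed = dd5a → mismatch.

invalid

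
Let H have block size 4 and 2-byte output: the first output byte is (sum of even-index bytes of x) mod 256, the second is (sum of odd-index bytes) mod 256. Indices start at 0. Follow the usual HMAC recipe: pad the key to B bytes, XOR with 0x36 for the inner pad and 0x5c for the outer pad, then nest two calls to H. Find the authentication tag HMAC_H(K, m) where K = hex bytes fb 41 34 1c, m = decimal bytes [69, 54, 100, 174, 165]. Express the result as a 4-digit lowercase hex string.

2ce2

Key hex bytes fb 41 34 1c is exactly B = 4 bytes: K' = fb 41 34 1c.
K' ⊕ ipad = cd 77 02 2a.  K' ⊕ opad = a7 1d 68 40.
Inner input = (K'⊕ipad) ∥ m = cd 77 02 2a ∥ 45 36 64 ae a5.
Inner hash: even-index sum = 541 mod 256 = 29; odd-index sum = 389 mod 256 = 133 → 1d 85.
Outer input = (K'⊕opad) ∥ inner = a7 1d 68 40 ∥ 1d 85.
Outer hash (tag): even-index sum = 300 mod 256 = 44; odd-index sum = 226 mod 256 = 226 → 2c e2.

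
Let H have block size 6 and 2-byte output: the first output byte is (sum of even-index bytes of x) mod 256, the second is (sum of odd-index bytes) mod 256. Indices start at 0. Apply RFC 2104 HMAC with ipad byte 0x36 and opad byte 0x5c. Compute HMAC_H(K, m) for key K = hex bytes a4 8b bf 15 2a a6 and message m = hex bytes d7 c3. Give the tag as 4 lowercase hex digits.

5f4d

Key hex bytes a4 8b bf 15 2a a6 is exactly B = 6 bytes: K' = a4 8b bf 15 2a a6.
K' ⊕ ipad = 92 bd 89 23 1c 90.  K' ⊕ opad = f8 d7 e3 49 76 fa.
Inner input = (K'⊕ipad) ∥ m = 92 bd 89 23 1c 90 ∥ d7 c3.
Inner hash: even-index sum = 526 mod 256 = 14; odd-index sum = 563 mod 256 = 51 → 0e 33.
Outer input = (K'⊕opad) ∥ inner = f8 d7 e3 49 76 fa ∥ 0e 33.
Outer hash (tag): even-index sum = 607 mod 256 = 95; odd-index sum = 589 mod 256 = 77 → 5f 4d.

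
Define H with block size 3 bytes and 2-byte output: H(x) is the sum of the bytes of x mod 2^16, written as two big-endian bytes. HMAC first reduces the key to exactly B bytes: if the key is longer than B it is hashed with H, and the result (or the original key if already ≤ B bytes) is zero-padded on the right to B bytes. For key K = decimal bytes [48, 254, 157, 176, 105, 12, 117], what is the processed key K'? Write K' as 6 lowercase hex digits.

036500

|K| = 7 > B = 3, so first hash the key.
H(K): sum = 48+254+157+176+105+12+117 = 869 → 03 65.
Zero-pad H(K) = 03 65 to 3 bytes: K' = 03 65 00.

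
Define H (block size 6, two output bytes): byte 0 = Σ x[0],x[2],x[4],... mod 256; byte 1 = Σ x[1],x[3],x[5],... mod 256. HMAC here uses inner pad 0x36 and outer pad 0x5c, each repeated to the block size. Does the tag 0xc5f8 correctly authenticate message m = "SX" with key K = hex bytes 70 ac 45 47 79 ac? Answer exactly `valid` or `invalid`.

valid

Key hex bytes 70 ac 45 47 79 ac is exactly B = 6 bytes: K' = 70 ac 45 47 79 ac.
K' ⊕ ipad = 46 9a 73 71 4f 9a; K' ⊕ opad = 2c f0 19 1b 25 f0.
Inner hash: even-index sum = 347 mod 256 = 91; odd-index sum = 509 mod 256 = 253 → 5b fd.
Outer hash (recomputed tag): even-index sum = 197 mod 256 = 197; odd-index sum = 760 mod 256 = 248 → c5 f8.
Recomputed tag = c5f8; claimed = c5f8 → match.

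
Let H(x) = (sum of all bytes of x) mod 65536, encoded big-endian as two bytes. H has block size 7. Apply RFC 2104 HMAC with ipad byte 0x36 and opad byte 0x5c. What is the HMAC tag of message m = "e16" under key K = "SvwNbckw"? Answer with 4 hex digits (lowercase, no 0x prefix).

02a8

Key "SvwNbckw" = 53 76 77 4e 62 63 6b 77 is 8 bytes > B = 7, so hash it first: H(key) = 03 35, then zero-pad to 7 bytes: K' = 03 35 00 00 00 00 00.
K' ⊕ ipad = 35 03 36 36 36 36 36.  K' ⊕ opad = 5f 69 5c 5c 5c 5c 5c.
Inner input = (K'⊕ipad) ∥ m = 35 03 36 36 36 36 36 ∥ 65 31 36.
Inner hash: sum = 53+3+54+54+54+54+54+101+49+54 = 530 → 02 12.
Outer input = (K'⊕opad) ∥ inner = 5f 69 5c 5c 5c 5c 5c ∥ 02 12.
Outer hash (tag): sum = 95+105+92+92+92+92+92+2+18 = 680 → 02 a8.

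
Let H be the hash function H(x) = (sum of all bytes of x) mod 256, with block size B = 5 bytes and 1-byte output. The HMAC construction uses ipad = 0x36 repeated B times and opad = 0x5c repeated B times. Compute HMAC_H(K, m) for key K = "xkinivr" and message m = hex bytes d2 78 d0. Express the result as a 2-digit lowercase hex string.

f6

Key "xkinivr" = 78 6b 69 6e 69 76 72 is 7 bytes > B = 5, so hash it first: H(key) = 0b, then zero-pad to 5 bytes: K' = 0b 00 00 00 00.
K' ⊕ ipad = 3d 36 36 36 36.  K' ⊕ opad = 57 5c 5c 5c 5c.
Inner input = (K'⊕ipad) ∥ m = 3d 36 36 36 36 ∥ d2 78 d0.
Inner hash: sum = 61+54+54+54+54+210+120+208 = 815; mod 256 = 47 → 2f.
Outer input = (K'⊕opad) ∥ inner = 57 5c 5c 5c 5c ∥ 2f.
Outer hash (tag): sum = 87+92+92+92+92+47 = 502; mod 256 = 246 → f6.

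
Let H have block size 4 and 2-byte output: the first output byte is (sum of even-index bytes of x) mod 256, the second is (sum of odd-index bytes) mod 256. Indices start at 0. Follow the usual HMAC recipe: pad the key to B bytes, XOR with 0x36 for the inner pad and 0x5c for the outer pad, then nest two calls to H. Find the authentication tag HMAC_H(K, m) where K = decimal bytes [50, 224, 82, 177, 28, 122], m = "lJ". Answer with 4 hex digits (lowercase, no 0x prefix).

9070

Key decimal bytes [50, 224, 82, 177, 28, 122] = 32 e0 52 b1 1c 7a is 6 bytes > B = 4, so hash it first: H(key) = a0 0b, then zero-pad to 4 bytes: K' = a0 0b 00 00.
K' ⊕ ipad = 96 3d 36 36.  K' ⊕ opad = fc 57 5c 5c.
Inner input = (K'⊕ipad) ∥ m = 96 3d 36 36 ∥ 6c 4a.
Inner hash: even-index sum = 312 mod 256 = 56; odd-index sum = 189 mod 256 = 189 → 38 bd.
Outer input = (K'⊕opad) ∥ inner = fc 57 5c 5c ∥ 38 bd.
Outer hash (tag): even-index sum = 400 mod 256 = 144; odd-index sum = 368 mod 256 = 112 → 90 70.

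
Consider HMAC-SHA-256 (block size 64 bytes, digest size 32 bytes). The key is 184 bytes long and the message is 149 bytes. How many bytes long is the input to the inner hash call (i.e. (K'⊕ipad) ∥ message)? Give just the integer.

Key is 184 > 64 bytes, so it is hashed to 32 bytes then zero-padded to 64: |K'| = 64.
Inner input = (K'⊕ipad) ∥ m → 64 + 149 = 213 bytes.

213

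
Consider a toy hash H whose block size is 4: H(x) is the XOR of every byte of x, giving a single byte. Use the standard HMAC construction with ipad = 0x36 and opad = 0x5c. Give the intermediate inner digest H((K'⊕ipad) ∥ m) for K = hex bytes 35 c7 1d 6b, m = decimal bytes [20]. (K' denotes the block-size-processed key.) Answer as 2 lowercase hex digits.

90

Key hex bytes 35 c7 1d 6b is exactly B = 4 bytes: K' = 35 c7 1d 6b.
K' ⊕ ipad = 03 f1 2b 5d.
Inner input = 03 f1 2b 5d ∥ 14.
Inner hash: XOR 03⊕f1⊕2b⊕5d⊕14 = 90.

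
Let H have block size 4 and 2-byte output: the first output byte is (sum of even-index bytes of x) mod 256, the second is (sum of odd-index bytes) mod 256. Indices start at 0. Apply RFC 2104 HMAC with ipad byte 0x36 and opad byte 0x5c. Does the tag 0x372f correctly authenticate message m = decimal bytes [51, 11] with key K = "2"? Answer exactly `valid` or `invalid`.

valid

Key "2" = 32 is 1 byte ≤ B = 4; zero-pad to 4 bytes: K' = 32 00 00 00.
K' ⊕ ipad = 04 36 36 36; K' ⊕ opad = 6e 5c 5c 5c.
Inner hash: even-index sum = 109 mod 256 = 109; odd-index sum = 119 mod 256 = 119 → 6d 77.
Outer hash (recomputed tag): even-index sum = 311 mod 256 = 55; odd-index sum = 303 mod 256 = 47 → 37 2f.
Recomputed tag = 372f; claimed = 372f → match.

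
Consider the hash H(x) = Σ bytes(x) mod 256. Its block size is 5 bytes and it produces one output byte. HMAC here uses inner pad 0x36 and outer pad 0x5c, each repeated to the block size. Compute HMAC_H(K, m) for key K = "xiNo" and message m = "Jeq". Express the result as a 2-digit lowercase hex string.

Key "xiNo" = 78 69 4e 6f is 4 bytes ≤ B = 5; zero-pad to 5 bytes: K' = 78 69 4e 6f 00.
K' ⊕ ipad = 4e 5f 78 59 36.  K' ⊕ opad = 24 35 12 33 5c.
Inner input = (K'⊕ipad) ∥ m = 4e 5f 78 59 36 ∥ 4a 65 71.
Inner hash: sum = 78+95+120+89+54+74+101+113 = 724; mod 256 = 212 → d4.
Outer input = (K'⊕opad) ∥ inner = 24 35 12 33 5c ∥ d4.
Outer hash (tag): sum = 36+53+18+51+92+212 = 462; mod 256 = 206 → ce.

ce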